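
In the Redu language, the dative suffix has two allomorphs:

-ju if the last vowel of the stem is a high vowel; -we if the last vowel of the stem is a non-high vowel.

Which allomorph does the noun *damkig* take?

-ju

Since the last vowel of *damkig* is /i/ (a high vowel), it takes -ju.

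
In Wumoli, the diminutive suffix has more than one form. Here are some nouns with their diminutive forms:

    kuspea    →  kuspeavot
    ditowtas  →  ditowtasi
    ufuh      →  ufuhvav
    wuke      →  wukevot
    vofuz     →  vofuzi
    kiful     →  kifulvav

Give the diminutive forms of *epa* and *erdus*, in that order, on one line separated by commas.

The pattern is sibilance of the final sound: -i when the stem ends in a sibilant (*ditowtas*, *vofuz*); -vav when the stem ends in a non-sibilant consonant (*ufuh*, *kiful*); -vot when the stem ends in a vowel (*kuspea*, *wuke*).
The final sound of *epa* is /a/, which is a vowel, so the suffix is -vot, giving *epavot*.
The final sound of *erdus* is /s/, which is a sibilant, so the suffix is -i, giving *erdusi*.

epavot, erdusi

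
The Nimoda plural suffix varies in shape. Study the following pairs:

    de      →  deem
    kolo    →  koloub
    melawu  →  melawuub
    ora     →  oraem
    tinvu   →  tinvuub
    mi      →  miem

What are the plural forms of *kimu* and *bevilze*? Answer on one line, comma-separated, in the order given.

The suffix is conditioned by the last vowel: -ub when the last vowel of the stem is a rounded vowel (*kolo*, *melawu*, *tinvu*); -em when the last vowel of the stem is an unrounded vowel (*de*, *ora*, *mi*).
*kimu* — last vowel /u/ (a rounded vowel) → -ub → *kimuub*.
*bevilze*: last vowel = /e/, an unrounded vowel → -em → *bevilzeem*.

kimuub, bevilzeem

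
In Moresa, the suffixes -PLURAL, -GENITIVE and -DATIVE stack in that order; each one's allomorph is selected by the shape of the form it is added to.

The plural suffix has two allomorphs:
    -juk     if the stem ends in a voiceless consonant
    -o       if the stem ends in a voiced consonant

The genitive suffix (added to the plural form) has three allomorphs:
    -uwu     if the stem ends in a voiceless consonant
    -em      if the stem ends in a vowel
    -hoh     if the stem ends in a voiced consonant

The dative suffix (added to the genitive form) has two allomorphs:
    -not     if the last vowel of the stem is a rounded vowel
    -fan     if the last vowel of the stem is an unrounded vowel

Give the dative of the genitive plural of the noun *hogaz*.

*hogaz* — final consonant /z/ (voiced) → -o → *hogazo*.
The final sound of the plural form *hogazo* is /o/, which is a vowel, so the genitive suffix is -em, giving *hogazoem*.
The last vowel of the genitive form *hogazoem* is /e/, which is an unrounded vowel, so the dative suffix is -fan, giving *hogazoemfan*.

hogazoemfan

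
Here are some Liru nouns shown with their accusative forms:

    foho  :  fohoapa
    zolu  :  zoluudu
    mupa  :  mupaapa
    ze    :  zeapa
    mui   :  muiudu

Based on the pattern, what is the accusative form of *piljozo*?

piljozoapa

The suffix is conditioned by the last vowel: -udu when the last vowel of the stem is a high vowel (*zolu*, *mui*); -apa when the last vowel of the stem is a non-high vowel (*foho*, *mupa*, *ze*).
*piljozo* — last vowel /o/ (a non-high vowel) → -apa → *piljozoapa*.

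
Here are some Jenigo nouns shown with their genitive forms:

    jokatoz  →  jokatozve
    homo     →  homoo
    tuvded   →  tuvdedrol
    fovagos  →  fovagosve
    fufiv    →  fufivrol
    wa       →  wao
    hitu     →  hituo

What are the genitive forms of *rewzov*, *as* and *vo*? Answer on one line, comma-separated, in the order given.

rewzovrol, asve, voo

The pattern is sibilance of the final sound: -ve when the stem ends in a sibilant (*jokatoz*, *fovagos*); -rol when the stem ends in a non-sibilant consonant (*tuvded*, *fufiv*); -o when the stem ends in a vowel (*homo*, *wa*, *hitu*).
*rewzov*: final sound = /v/, a non-sibilant consonant → -rol → *rewzovrol*.
*as*: final sound = /s/, a sibilant → -ve → *asve*.
*vo*: final sound = /o/, a vowel → -o → *voo*.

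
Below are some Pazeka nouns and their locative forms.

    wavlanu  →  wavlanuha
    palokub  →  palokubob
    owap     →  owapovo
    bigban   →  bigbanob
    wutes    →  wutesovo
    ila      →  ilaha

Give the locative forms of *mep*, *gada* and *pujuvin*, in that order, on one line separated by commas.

mepovo, gadaha, pujuvinob

The alternation tracks the final sound of the stem — -ovo when the stem ends in a voiceless consonant (*owap*, *wutes*); -ob when the stem ends in a voiced consonant (*palokub*, *bigban*); -ha when the stem ends in a vowel (*wavlanu*, *ila*).
*mep* — final sound /p/ (a voiceless consonant) → -ovo → *mepovo*.
The final sound of *gada* is /a/, which is a vowel, so the suffix is -ha, giving *gadaha*.
Since the final sound of *pujuvin* is /n/ (a voiced consonant), it takes -ob, giving *pujuvinob*.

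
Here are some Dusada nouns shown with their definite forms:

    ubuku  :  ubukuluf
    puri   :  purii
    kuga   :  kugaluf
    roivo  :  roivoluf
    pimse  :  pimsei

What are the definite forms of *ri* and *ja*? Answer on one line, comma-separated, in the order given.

rii, jaluf

Looking at the last vowel of each stem: -i when the last vowel of the stem is a front vowel (*puri*, *pimse*); -luf when the last vowel of the stem is a back vowel (*ubuku*, *kuga*, *roivo*).
*ri* — last vowel /i/ (a front vowel) → -i → *rii*.
*ja* — last vowel /a/ (a back vowel) → -luf → *jaluf*.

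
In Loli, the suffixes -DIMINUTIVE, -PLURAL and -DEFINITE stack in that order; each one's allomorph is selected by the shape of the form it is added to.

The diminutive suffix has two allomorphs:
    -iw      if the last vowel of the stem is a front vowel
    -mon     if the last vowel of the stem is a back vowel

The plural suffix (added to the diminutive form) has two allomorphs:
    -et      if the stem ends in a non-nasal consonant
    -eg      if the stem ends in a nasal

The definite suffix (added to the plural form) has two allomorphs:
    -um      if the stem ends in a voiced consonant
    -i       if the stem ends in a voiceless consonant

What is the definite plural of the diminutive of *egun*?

The last vowel of *egun* is /u/, which is a back vowel, so the diminutive suffix is -mon, giving *egunmon*.
Since the final consonant of the diminutive form *egunmon* is /n/ (a nasal), it takes -eg, giving *egunmoneg*.
Since the final consonant of the plural form *egunmoneg* is /g/ (voiced), it takes -um, giving *egunmonegum*.

egunmonegum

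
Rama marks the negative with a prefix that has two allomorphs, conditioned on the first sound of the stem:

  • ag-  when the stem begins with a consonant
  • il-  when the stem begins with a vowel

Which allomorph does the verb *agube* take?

*agube* — first sound /a/ (a vowel) → il-.

il-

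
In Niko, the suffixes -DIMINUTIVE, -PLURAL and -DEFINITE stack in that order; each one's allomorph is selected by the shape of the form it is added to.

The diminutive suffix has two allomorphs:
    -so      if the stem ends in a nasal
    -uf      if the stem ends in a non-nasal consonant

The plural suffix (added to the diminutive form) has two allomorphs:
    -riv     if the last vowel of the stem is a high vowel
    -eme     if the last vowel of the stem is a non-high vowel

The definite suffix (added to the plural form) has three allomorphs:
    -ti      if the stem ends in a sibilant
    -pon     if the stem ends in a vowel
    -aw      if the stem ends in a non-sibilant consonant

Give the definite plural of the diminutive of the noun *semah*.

*semah*: final consonant = /h/, non-nasal → -uf → *semahuf*.
The last vowel of the diminutive form *semahuf* is /u/, which is a high vowel, so the plural suffix is -riv, giving *semahufriv*.
The final sound of the plural form *semahufriv* is /v/, which is a non-sibilant consonant, so the definite suffix is -aw, giving *semahufrivaw*.

semahufrivaw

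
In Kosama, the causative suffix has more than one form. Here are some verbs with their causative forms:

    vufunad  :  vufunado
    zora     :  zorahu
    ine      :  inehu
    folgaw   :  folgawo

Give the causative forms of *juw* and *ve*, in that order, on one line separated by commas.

Looking at the final sound of each stem: -o when the stem ends in a consonant (*vufunad*, *folgaw*); -hu when the stem ends in a vowel (*zora*, *ine*).
Since the final sound of *juw* is /w/ (a consonant), it takes -o, giving *juwo*.
Since the final sound of *ve* is /e/ (a vowel), it takes -hu, giving *vehu*.

juwo, vehu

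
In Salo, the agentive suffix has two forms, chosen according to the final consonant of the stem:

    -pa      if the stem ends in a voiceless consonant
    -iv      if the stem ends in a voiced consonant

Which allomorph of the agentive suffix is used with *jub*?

-iv

The final consonant of *jub* is /b/, which is voiced, so the suffix is -iv.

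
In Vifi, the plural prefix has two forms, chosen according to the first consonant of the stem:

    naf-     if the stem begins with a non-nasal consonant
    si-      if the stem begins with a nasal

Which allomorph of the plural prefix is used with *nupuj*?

*nupuj* — first consonant /n/ (a nasal) → si-.

si-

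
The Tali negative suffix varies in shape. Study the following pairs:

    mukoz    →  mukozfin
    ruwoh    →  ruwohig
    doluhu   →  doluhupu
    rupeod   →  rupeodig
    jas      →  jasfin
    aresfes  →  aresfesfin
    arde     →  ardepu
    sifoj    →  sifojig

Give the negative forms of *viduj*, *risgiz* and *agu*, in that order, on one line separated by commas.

The suffix is conditioned by the final sound: -fin when the stem ends in a sibilant (*mukoz*, *jas*, *aresfes*); -ig when the stem ends in a non-sibilant consonant (*ruwoh*, *rupeod*, *sifoj*); -pu when the stem ends in a vowel (*doluhu*, *arde*).
The final sound of *viduj* is /j/, which is a non-sibilant consonant, so the suffix is -ig, giving *vidujig*.
*risgiz*: final sound = /z/, a sibilant → -fin → *risgizfin*.
*agu* — final sound /u/ (a vowel) → -pu → *agupu*.

vidujig, risgizfin, agupu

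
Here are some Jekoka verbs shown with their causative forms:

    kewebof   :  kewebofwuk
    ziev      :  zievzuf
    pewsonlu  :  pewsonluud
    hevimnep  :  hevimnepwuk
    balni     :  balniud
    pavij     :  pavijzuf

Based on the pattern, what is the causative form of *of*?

ofwuk

Looking at the final sound of each stem: -wuk when the stem ends in a voiceless consonant (*kewebof*, *hevimnep*); -zuf when the stem ends in a voiced consonant (*ziev*, *pavij*); -ud when the stem ends in a vowel (*pewsonlu*, *balni*).
The final sound of *of* is /f/, which is a voiceless consonant, so the suffix is -wuk, giving *ofwuk*.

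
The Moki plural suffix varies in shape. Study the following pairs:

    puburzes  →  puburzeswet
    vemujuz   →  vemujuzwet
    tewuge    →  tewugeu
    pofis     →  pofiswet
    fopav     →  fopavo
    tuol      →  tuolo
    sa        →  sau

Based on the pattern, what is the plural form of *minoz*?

Looking at the final sound of each stem: -wet when the stem ends in a sibilant (*puburzes*, *vemujuz*, *pofis*); -o when the stem ends in a non-sibilant consonant (*fopav*, *tuol*); -u when the stem ends in a vowel (*tewuge*, *sa*).
The final sound of *minoz* is /z/, which is a sibilant, so the suffix is -wet, giving *minozwet*.

minozwet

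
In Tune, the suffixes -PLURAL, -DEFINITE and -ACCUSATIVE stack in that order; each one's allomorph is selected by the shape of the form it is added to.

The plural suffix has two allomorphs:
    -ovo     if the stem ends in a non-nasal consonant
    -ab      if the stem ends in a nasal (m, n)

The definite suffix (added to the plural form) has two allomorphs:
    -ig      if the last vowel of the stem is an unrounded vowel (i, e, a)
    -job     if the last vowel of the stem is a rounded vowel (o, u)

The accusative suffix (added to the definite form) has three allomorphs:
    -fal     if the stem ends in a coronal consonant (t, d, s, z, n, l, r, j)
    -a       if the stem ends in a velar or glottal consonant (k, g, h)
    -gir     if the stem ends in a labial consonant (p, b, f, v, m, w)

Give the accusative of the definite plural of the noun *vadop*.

*vadop*: final consonant = /p/, non-nasal → -ovo → *vadopovo*.
The plural form *vadopovo*: last vowel = /o/, a rounded vowel → -job → *vadopovojob*.
The definite form *vadopovojob*: final consonant = /b/, labial → -gir → *vadopovojobgir*.

vadopovojobgir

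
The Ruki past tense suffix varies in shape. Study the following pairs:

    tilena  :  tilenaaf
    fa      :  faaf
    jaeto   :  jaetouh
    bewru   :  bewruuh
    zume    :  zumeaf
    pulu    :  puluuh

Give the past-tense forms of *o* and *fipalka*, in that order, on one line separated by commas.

ouh, fipalkaaf

The pattern is rounding harmony: -uh when the last vowel of the stem is a rounded vowel (*jaeto*, *bewru*, *pulu*); -af when the last vowel of the stem is an unrounded vowel (*tilena*, *fa*, *zume*).
*o* — last vowel /o/ (a rounded vowel) → -uh → *ouh*.
The last vowel of *fipalka* is /a/, which is an unrounded vowel, so the suffix is -af, giving *fipalkaaf*.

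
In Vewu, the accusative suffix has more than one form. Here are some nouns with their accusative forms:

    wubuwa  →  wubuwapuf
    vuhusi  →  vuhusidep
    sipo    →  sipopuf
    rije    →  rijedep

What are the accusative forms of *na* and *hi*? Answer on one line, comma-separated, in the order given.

The suffix is conditioned by the last vowel: -dep when the last vowel of the stem is a front vowel (*vuhusi*, *rije*); -puf when the last vowel of the stem is a back vowel (*wubuwa*, *sipo*).
*na* — last vowel /a/ (a back vowel) → -puf → *napuf*.
The last vowel of *hi* is /i/, which is a front vowel, so the suffix is -dep, giving *hidep*.

napuf, hidep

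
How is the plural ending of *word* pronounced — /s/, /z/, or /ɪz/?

The stem *word* ends in a voiced non-sibilant sound.
The plural suffix surfaces as /ɪz/ after sibilants, /s/ after other voiceless consonants, and /z/ after other voiced sounds.
So the plural -s on *word* is pronounced /z/.

/z/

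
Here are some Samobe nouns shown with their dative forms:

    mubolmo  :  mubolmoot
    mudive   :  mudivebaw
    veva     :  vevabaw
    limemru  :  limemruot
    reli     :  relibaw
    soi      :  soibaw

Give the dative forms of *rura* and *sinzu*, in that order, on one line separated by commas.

rurabaw, sinzuot

The alternation tracks the last vowel of the stem — -ot when the last vowel of the stem is a rounded vowel (*mubolmo*, *limemru*); -baw when the last vowel of the stem is an unrounded vowel (*mudive*, *veva*, *reli*, *soi*).
Since the last vowel of *rura* is /a/ (an unrounded vowel), it takes -baw, giving *rurabaw*.
*sinzu* — last vowel /u/ (a rounded vowel) → -ot → *sinzuot*.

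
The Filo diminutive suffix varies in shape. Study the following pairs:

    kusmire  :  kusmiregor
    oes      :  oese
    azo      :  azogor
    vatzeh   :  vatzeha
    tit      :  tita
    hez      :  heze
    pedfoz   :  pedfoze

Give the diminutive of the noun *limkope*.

limkopegor

Looking at the final sound of each stem: -e when the stem ends in a sibilant (*oes*, *hez*, *pedfoz*); -a when the stem ends in a non-sibilant consonant (*vatzeh*, *tit*); -gor when the stem ends in a vowel (*kusmire*, *azo*).
*limkope* — final sound /e/ (a vowel) → -gor → *limkopegor*.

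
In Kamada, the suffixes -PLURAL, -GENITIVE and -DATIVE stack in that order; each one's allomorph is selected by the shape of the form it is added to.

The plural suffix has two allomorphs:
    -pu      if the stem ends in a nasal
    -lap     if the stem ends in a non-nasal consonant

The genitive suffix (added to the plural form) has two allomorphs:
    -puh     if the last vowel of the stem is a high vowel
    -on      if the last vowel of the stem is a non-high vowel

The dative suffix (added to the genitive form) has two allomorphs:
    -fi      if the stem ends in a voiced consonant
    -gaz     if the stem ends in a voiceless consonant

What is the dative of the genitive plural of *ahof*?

Since the final consonant of *ahof* is /f/ (non-nasal), it takes -lap, giving *ahoflap*.
The last vowel of the plural form *ahoflap* is /a/, which is a non-high vowel, so the genitive suffix is -on, giving *ahoflapon*.
The genitive form *ahoflapon* — final consonant /n/ (voiced) → -fi → *ahoflaponfi*.

ahoflaponfi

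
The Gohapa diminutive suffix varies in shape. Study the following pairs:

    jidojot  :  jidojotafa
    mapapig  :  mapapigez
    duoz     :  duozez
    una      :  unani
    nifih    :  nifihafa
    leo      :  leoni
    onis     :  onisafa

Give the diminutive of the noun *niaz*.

niazez

The pattern is voicing of the final sound: -afa when the stem ends in a voiceless consonant (*jidojot*, *nifih*, *onis*); -ez when the stem ends in a voiced consonant (*mapapig*, *duoz*); -ni when the stem ends in a vowel (*una*, *leo*).
*niaz*: final sound = /z/, a voiced consonant → -ez → *niazez*.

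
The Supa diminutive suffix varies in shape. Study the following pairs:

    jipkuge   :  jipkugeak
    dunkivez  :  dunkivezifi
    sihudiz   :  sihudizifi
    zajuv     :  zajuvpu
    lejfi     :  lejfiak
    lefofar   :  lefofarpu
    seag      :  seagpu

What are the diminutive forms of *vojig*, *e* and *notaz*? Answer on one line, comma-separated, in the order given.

vojigpu, eak, notazifi

The suffix is conditioned by the final sound: -ifi when the stem ends in a sibilant (*dunkivez*, *sihudiz*); -pu when the stem ends in a non-sibilant consonant (*zajuv*, *lefofar*, *seag*); -ak when the stem ends in a vowel (*jipkuge*, *lejfi*).
*vojig* — final sound /g/ (a non-sibilant consonant) → -pu → *vojigpu*.
*e* — final sound /e/ (a vowel) → -ak → *eak*.
Since the final sound of *notaz* is /z/ (a sibilant), it takes -ifi, giving *notazifi*.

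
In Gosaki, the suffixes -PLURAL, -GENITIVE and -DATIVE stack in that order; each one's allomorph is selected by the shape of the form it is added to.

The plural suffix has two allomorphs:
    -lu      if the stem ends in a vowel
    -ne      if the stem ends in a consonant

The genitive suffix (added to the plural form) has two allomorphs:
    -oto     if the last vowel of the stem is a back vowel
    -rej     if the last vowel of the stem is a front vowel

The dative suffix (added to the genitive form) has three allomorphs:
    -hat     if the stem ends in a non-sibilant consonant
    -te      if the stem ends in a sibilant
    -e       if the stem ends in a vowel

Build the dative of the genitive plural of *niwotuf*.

*niwotuf*: final sound = /f/, a consonant → -ne → *niwotufne*.
The last vowel of the plural form *niwotufne* is /e/, which is a front vowel, so the genitive suffix is -rej, giving *niwotufnerej*.
The genitive form *niwotufnerej* — final sound /j/ (a non-sibilant consonant) → -hat → *niwotufnerejhat*.

niwotufnerejhat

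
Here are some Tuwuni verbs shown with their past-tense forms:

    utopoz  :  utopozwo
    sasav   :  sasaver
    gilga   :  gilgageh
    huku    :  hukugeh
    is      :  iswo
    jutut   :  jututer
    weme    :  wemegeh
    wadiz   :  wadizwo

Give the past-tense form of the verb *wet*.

weter

The alternation tracks the final sound of the stem — -wo when the stem ends in a sibilant (*utopoz*, *is*, *wadiz*); -er when the stem ends in a non-sibilant consonant (*sasav*, *jutut*); -geh when the stem ends in a vowel (*gilga*, *huku*, *weme*).
Since the final sound of *wet* is /t/ (a non-sibilant consonant), it takes -er, giving *weter*.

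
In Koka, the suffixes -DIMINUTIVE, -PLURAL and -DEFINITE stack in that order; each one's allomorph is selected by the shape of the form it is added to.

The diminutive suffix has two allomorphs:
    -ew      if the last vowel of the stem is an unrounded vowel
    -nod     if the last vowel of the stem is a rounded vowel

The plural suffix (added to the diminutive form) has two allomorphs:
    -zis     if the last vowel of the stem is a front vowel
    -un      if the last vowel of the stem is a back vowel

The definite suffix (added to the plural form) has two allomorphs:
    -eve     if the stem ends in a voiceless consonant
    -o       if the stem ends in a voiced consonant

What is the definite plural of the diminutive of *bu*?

bunoduno

*bu* — last vowel /u/ (a rounded vowel) → -nod → *bunod*.
Since the last vowel of the diminutive form *bunod* is /o/ (a back vowel), it takes -un, giving *bunodun*.
Since the final consonant of the plural form *bunodun* is /n/ (voiced), it takes -o, giving *bunoduno*.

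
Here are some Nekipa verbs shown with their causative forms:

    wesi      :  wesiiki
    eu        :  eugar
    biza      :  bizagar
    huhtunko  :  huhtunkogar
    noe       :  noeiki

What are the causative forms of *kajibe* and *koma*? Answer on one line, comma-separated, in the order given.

The alternation tracks the last vowel of the stem — -iki when the last vowel of the stem is a front vowel (*wesi*, *noe*); -gar when the last vowel of the stem is a back vowel (*eu*, *biza*, *huhtunko*).
*kajibe* — last vowel /e/ (a front vowel) → -iki → *kajibeiki*.
The last vowel of *koma* is /a/, which is a back vowel, so the suffix is -gar, giving *komagar*.

kajibeiki, komagar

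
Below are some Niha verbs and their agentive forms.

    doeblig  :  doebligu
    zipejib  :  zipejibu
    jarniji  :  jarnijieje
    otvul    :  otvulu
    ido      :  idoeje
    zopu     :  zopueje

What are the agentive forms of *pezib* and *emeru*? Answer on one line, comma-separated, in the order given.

pezibu, emerueje

Looking at the final sound of each stem: -u when the stem ends in a consonant (*doeblig*, *zipejib*, *otvul*); -eje when the stem ends in a vowel (*jarniji*, *ido*, *zopu*).
The final sound of *pezib* is /b/, which is a consonant, so the suffix is -u, giving *pezibu*.
The final sound of *emeru* is /u/, which is a vowel, so the suffix is -eje, giving *emerueje*.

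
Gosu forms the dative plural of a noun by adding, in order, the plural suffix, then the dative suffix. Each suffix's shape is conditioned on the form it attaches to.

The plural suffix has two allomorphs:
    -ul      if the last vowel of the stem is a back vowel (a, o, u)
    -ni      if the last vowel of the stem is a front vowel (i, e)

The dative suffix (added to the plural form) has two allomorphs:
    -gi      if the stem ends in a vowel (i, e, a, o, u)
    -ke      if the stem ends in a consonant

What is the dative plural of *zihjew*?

zihjewnigi

The last vowel of *zihjew* is /e/, which is a front vowel, so the plural suffix is -ni, giving *zihjewni*.
Since the final sound of the plural form *zihjewni* is /i/ (a vowel), it takes -gi, giving *zihjewnigi*.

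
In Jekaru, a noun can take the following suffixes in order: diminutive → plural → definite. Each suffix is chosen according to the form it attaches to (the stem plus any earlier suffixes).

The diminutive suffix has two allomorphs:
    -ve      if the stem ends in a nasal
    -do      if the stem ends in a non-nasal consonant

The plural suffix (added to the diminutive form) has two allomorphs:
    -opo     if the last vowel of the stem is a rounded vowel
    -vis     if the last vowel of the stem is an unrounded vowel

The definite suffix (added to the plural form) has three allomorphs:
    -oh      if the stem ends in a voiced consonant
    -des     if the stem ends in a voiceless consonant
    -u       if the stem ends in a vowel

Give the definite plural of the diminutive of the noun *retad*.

*retad* — final consonant /d/ (non-nasal) → -do → *retaddo*.
The last vowel of the diminutive form *retaddo* is /o/, which is a rounded vowel, so the plural suffix is -opo, giving *retaddoopo*.
The plural form *retaddoopo*: final sound = /o/, a vowel → -u → *retaddoopou*.

retaddoopou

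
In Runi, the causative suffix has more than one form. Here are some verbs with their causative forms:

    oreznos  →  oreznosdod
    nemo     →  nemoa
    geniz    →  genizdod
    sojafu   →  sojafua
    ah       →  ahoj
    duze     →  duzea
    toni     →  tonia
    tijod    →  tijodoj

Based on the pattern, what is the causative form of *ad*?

The alternation tracks the final sound of the stem — -dod when the stem ends in a sibilant (*oreznos*, *geniz*); -oj when the stem ends in a non-sibilant consonant (*ah*, *tijod*); -a when the stem ends in a vowel (*nemo*, *sojafu*, *duze*, *toni*).
Since the final sound of *ad* is /d/ (a non-sibilant consonant), it takes -oj, giving *adoj*.

adoj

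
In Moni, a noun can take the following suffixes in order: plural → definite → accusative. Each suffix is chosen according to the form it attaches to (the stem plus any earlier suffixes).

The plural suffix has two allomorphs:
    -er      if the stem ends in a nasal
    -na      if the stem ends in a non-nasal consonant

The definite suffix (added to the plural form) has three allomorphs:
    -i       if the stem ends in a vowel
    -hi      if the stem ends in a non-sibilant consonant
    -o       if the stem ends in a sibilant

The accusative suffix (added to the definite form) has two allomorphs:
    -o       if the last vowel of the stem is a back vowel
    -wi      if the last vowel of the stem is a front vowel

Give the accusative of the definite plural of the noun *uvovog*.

uvovognaiwi

*uvovog* — final consonant /g/ (non-nasal) → -na → *uvovogna*.
The plural form *uvovogna*: final sound = /a/, a vowel → -i → *uvovognai*.
The last vowel of the definite form *uvovognai* is /i/, which is a front vowel, so the accusative suffix is -wi, giving *uvovognaiwi*.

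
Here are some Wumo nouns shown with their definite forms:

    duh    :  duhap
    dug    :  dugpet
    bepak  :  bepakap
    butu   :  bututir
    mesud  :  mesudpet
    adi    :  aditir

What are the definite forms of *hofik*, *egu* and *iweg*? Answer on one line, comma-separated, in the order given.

The pattern is voicing of the final sound: -ap when the stem ends in a voiceless consonant (*duh*, *bepak*); -pet when the stem ends in a voiced consonant (*dug*, *mesud*); -tir when the stem ends in a vowel (*butu*, *adi*).
The final sound of *hofik* is /k/, which is a voiceless consonant, so the suffix is -ap, giving *hofikap*.
The final sound of *egu* is /u/, which is a vowel, so the suffix is -tir, giving *egutir*.
The final sound of *iweg* is /g/, which is a voiced consonant, so the suffix is -pet, giving *iwegpet*.

hofikap, egutir, iwegpet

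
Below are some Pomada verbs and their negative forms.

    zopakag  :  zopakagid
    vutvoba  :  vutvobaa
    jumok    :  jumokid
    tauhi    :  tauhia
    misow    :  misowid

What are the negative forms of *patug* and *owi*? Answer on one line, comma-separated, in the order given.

patugid, owia

The pattern is consonant vs. vowel: -id when the stem ends in a consonant (*zopakag*, *jumok*, *misow*); -a when the stem ends in a vowel (*vutvoba*, *tauhi*).
*patug*: final sound = /g/, a consonant → -id → *patugid*.
*owi* — final sound /i/ (a vowel) → -a → *owia*.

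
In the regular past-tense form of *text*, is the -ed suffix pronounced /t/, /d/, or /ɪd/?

/ɪd/

The stem *text* ends in /t/ or /d/.
The -ed suffix is realized as /ɪd/ after /t, d/; as /t/ after other voiceless consonants; and as /d/ after other voiced sounds.
So -ed on *text* is pronounced /ɪd/.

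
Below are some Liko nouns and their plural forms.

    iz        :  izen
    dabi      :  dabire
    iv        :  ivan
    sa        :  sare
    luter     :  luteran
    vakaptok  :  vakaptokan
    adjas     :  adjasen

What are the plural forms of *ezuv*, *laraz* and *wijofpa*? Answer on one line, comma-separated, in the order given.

The suffix is conditioned by the final sound: -en when the stem ends in a sibilant (*iz*, *adjas*); -an when the stem ends in a non-sibilant consonant (*iv*, *luter*, *vakaptok*); -re when the stem ends in a vowel (*dabi*, *sa*).
The final sound of *ezuv* is /v/, which is a non-sibilant consonant, so the suffix is -an, giving *ezuvan*.
*laraz* — final sound /z/ (a sibilant) → -en → *larazen*.
Since the final sound of *wijofpa* is /a/ (a vowel), it takes -re, giving *wijofpare*.

ezuvan, larazen, wijofpare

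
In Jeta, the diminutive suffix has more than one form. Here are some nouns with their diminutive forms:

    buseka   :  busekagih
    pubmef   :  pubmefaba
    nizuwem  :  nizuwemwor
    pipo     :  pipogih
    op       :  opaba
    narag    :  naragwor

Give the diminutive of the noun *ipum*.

ipumwor

The suffix is conditioned by the final sound: -aba when the stem ends in a voiceless consonant (*pubmef*, *op*); -wor when the stem ends in a voiced consonant (*nizuwem*, *narag*); -gih when the stem ends in a vowel (*buseka*, *pipo*).
Since the final sound of *ipum* is /m/ (a voiced consonant), it takes -wor, giving *ipumwor*.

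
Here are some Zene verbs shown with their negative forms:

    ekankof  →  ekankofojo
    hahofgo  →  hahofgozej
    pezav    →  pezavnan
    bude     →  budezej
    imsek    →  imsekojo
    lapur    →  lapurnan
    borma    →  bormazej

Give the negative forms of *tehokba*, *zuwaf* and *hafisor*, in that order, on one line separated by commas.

tehokbazej, zuwafojo, hafisornan

The suffix is conditioned by the final sound: -ojo when the stem ends in a voiceless consonant (*ekankof*, *imsek*); -nan when the stem ends in a voiced consonant (*pezav*, *lapur*); -zej when the stem ends in a vowel (*hahofgo*, *bude*, *borma*).
*tehokba*: final sound = /a/, a vowel → -zej → *tehokbazej*.
*zuwaf* — final sound /f/ (a voiceless consonant) → -ojo → *zuwafojo*.
*hafisor*: final sound = /r/, a voiced consonant → -nan → *hafisornan*.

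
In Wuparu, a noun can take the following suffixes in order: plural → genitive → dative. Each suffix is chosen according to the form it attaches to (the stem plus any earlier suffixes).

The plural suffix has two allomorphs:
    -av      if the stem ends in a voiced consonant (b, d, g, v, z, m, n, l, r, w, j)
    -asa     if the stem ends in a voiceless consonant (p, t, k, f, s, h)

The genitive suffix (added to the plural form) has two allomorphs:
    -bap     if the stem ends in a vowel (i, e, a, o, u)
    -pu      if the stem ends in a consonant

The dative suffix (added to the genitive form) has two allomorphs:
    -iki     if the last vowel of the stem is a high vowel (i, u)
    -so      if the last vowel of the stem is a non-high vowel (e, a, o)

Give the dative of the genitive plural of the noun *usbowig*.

Since the final consonant of *usbowig* is /g/ (voiced), it takes -av, giving *usbowigav*.
Since the final sound of the plural form *usbowigav* is /v/ (a consonant), it takes -pu, giving *usbowigavpu*.
The genitive form *usbowigavpu*: last vowel = /u/, a high vowel → -iki → *usbowigavpuiki*.

usbowigavpuiki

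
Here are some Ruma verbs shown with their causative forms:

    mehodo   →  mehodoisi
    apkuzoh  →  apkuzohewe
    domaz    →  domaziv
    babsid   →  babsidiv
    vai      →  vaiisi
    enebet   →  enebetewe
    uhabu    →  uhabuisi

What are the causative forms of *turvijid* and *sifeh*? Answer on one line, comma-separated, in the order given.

turvijidiv, sifehewe

The alternation tracks the final sound of the stem — -ewe when the stem ends in a voiceless consonant (*apkuzoh*, *enebet*); -iv when the stem ends in a voiced consonant (*domaz*, *babsid*); -isi when the stem ends in a vowel (*mehodo*, *vai*, *uhabu*).
*turvijid*: final sound = /d/, a voiced consonant → -iv → *turvijidiv*.
The final sound of *sifeh* is /h/, which is a voiceless consonant, so the suffix is -ewe, giving *sifehewe*.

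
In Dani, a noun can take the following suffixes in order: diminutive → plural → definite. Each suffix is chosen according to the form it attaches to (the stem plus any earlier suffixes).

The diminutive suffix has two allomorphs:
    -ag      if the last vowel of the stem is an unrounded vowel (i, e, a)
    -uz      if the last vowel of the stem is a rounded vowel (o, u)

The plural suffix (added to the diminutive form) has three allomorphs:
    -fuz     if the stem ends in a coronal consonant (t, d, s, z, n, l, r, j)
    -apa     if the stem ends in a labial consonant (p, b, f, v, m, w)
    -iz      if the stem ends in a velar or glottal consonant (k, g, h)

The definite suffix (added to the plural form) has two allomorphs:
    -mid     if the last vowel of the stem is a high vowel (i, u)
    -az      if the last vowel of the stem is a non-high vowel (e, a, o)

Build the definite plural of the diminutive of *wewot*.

*wewot*: last vowel = /o/, a rounded vowel → -uz → *wewotuz*.
The diminutive form *wewotuz* — final consonant /z/ (coronal) → -fuz → *wewotuzfuz*.
The last vowel of the plural form *wewotuzfuz* is /u/, which is a high vowel, so the definite suffix is -mid, giving *wewotuzfuzmid*.

wewotuzfuzmid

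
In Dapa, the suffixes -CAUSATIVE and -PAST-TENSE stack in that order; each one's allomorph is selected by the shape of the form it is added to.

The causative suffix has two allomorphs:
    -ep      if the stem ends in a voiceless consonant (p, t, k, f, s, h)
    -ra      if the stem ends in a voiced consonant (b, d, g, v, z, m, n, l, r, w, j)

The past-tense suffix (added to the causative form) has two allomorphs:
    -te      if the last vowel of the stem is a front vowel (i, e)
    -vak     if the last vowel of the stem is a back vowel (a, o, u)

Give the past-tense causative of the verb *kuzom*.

kuzomravak

The final consonant of *kuzom* is /m/, which is voiced, so the causative suffix is -ra, giving *kuzomra*.
Since the last vowel of the causative form *kuzomra* is /a/ (a back vowel), it takes -vak, giving *kuzomravak*.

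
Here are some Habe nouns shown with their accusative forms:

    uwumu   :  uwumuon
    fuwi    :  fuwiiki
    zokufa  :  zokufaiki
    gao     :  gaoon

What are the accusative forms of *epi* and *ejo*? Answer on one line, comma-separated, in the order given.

epiiki, ejoon

The alternation tracks the last vowel of the stem — -on when the last vowel of the stem is a rounded vowel (*uwumu*, *gao*); -iki when the last vowel of the stem is an unrounded vowel (*fuwi*, *zokufa*).
*epi*: last vowel = /i/, an unrounded vowel → -iki → *epiiki*.
*ejo* — last vowel /o/ (a rounded vowel) → -on → *ejoon*.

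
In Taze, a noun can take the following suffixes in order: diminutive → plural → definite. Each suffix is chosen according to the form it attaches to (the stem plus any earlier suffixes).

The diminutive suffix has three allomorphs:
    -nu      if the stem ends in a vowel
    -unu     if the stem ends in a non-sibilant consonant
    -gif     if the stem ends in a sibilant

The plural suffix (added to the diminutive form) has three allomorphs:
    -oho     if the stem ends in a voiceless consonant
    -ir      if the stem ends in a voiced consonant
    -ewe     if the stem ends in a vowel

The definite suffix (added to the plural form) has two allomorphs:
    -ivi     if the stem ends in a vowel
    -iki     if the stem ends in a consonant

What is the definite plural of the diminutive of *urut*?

urutunueweivi

The final sound of *urut* is /t/, which is a non-sibilant consonant, so the diminutive suffix is -unu, giving *urutunu*.
Since the final sound of the diminutive form *urutunu* is /u/ (a vowel), it takes -ewe, giving *urutunuewe*.
The plural form *urutunuewe* — final sound /e/ (a vowel) → -ivi → *urutunueweivi*.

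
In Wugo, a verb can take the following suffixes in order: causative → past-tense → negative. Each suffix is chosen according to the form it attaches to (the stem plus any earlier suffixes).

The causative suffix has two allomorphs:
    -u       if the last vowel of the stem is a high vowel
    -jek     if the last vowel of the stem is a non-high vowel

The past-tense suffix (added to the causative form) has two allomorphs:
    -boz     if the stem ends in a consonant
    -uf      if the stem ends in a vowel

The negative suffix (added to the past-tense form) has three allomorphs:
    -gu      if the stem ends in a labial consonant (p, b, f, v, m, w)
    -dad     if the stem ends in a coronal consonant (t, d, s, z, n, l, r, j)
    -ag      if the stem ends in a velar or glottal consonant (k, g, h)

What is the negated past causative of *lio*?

*lio* — last vowel /o/ (a non-high vowel) → -jek → *liojek*.
The causative form *liojek*: final sound = /k/, a consonant → -boz → *liojekboz*.
Since the final consonant of the past-tense form *liojekboz* is /z/ (coronal), it takes -dad, giving *liojekbozdad*.

liojekbozdad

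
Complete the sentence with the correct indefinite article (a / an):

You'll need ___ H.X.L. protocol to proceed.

The indefinite article is chosen by the initial *sound* of the following word, not its spelling.
The initialism *H.X.L.* is read letter by letter; the first letter, H, is pronounced /eɪtʃ/, which begins with a vowel sound.
So the article is *an*: You'll need an H.X.L. protocol to proceed.

an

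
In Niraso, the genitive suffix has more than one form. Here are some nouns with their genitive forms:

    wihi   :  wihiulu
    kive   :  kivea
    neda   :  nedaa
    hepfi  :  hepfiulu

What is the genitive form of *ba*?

baa

The alternation tracks the last vowel of the stem — -ulu when the last vowel of the stem is a high vowel (*wihi*, *hepfi*); -a when the last vowel of the stem is a non-high vowel (*kive*, *neda*).
Since the last vowel of *ba* is /a/ (a non-high vowel), it takes -a, giving *baa*.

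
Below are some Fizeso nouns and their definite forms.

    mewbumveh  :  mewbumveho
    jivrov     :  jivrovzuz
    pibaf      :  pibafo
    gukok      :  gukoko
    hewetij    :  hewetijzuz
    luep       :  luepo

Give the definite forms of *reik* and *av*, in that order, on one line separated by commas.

The alternation tracks the final consonant of the stem — -o when the stem ends in a voiceless consonant (*mewbumveh*, *pibaf*, *gukok*, *luep*); -zuz when the stem ends in a voiced consonant (*jivrov*, *hewetij*).
*reik* — final consonant /k/ (voiceless) → -o → *reiko*.
The final consonant of *av* is /v/, which is voiced, so the suffix is -zuz, giving *avzuz*.

reiko, avzuz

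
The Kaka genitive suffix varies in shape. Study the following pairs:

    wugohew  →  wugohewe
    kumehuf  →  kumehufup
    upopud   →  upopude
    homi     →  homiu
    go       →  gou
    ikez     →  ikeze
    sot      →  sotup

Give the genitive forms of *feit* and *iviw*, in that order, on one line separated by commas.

feitup, iviwe

The pattern is voicing of the final sound: -up when the stem ends in a voiceless consonant (*kumehuf*, *sot*); -e when the stem ends in a voiced consonant (*wugohew*, *upopud*, *ikez*); -u when the stem ends in a vowel (*homi*, *go*).
Since the final sound of *feit* is /t/ (a voiceless consonant), it takes -up, giving *feitup*.
*iviw*: final sound = /w/, a voiced consonant → -e → *iviwe*.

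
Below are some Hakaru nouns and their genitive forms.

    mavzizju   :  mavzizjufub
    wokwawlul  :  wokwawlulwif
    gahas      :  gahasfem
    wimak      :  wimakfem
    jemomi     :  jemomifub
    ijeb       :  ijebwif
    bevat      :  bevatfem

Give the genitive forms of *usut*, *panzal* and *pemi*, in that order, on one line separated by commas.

Looking at the final sound of each stem: -fem when the stem ends in a voiceless consonant (*gahas*, *wimak*, *bevat*); -wif when the stem ends in a voiced consonant (*wokwawlul*, *ijeb*); -fub when the stem ends in a vowel (*mavzizju*, *jemomi*).
*usut*: final sound = /t/, a voiceless consonant → -fem → *usutfem*.
*panzal* — final sound /l/ (a voiced consonant) → -wif → *panzalwif*.
*pemi*: final sound = /i/, a vowel → -fub → *pemifub*.

usutfem, panzalwif, pemifub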